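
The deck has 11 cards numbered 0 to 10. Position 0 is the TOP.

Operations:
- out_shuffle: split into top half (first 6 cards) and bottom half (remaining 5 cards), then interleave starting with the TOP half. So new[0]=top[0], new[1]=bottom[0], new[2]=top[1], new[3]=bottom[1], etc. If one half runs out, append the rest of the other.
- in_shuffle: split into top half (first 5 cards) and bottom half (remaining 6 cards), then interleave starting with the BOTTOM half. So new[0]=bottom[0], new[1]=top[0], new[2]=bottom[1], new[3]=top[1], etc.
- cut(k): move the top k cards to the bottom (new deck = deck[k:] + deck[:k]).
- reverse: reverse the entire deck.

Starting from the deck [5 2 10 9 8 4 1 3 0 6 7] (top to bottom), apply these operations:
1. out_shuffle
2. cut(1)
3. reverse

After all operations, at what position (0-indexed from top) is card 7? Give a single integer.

Answer: 2

Derivation:
After op 1 (out_shuffle): [5 1 2 3 10 0 9 6 8 7 4]
After op 2 (cut(1)): [1 2 3 10 0 9 6 8 7 4 5]
After op 3 (reverse): [5 4 7 8 6 9 0 10 3 2 1]
Card 7 is at position 2.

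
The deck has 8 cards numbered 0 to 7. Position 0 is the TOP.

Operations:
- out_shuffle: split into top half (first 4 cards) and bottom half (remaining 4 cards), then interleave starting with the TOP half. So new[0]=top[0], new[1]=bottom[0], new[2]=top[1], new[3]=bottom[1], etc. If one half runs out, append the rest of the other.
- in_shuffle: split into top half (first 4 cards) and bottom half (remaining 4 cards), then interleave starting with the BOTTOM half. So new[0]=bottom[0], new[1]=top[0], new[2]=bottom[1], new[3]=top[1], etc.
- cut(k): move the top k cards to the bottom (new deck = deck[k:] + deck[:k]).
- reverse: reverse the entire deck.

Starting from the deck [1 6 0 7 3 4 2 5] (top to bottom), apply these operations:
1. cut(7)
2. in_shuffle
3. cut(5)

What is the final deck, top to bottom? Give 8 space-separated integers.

After op 1 (cut(7)): [5 1 6 0 7 3 4 2]
After op 2 (in_shuffle): [7 5 3 1 4 6 2 0]
After op 3 (cut(5)): [6 2 0 7 5 3 1 4]

Answer: 6 2 0 7 5 3 1 4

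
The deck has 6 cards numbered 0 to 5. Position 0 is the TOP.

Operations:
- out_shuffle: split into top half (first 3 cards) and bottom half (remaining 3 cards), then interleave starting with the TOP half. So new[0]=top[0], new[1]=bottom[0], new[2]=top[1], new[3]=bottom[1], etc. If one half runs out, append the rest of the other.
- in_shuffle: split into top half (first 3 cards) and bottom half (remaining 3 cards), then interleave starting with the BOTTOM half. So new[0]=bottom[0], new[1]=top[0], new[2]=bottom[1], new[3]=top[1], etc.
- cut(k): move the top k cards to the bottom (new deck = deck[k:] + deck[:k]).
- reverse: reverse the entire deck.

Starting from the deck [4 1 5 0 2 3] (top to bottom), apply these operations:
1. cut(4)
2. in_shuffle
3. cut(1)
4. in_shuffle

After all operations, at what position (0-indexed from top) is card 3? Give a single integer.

After op 1 (cut(4)): [2 3 4 1 5 0]
After op 2 (in_shuffle): [1 2 5 3 0 4]
After op 3 (cut(1)): [2 5 3 0 4 1]
After op 4 (in_shuffle): [0 2 4 5 1 3]
Card 3 is at position 5.

Answer: 5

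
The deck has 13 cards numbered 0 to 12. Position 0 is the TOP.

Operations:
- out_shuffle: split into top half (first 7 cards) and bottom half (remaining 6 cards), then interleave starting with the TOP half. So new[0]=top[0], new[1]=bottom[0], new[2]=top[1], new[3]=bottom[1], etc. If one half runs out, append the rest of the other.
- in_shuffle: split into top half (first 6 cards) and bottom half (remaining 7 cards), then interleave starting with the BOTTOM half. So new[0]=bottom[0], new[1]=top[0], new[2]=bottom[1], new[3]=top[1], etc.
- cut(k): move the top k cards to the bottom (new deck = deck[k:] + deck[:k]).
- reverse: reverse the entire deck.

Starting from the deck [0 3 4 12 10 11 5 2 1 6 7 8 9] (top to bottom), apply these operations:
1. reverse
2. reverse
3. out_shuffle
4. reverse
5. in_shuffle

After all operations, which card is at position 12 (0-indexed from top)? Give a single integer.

After op 1 (reverse): [9 8 7 6 1 2 5 11 10 12 4 3 0]
After op 2 (reverse): [0 3 4 12 10 11 5 2 1 6 7 8 9]
After op 3 (out_shuffle): [0 2 3 1 4 6 12 7 10 8 11 9 5]
After op 4 (reverse): [5 9 11 8 10 7 12 6 4 1 3 2 0]
After op 5 (in_shuffle): [12 5 6 9 4 11 1 8 3 10 2 7 0]
Position 12: card 0.

Answer: 0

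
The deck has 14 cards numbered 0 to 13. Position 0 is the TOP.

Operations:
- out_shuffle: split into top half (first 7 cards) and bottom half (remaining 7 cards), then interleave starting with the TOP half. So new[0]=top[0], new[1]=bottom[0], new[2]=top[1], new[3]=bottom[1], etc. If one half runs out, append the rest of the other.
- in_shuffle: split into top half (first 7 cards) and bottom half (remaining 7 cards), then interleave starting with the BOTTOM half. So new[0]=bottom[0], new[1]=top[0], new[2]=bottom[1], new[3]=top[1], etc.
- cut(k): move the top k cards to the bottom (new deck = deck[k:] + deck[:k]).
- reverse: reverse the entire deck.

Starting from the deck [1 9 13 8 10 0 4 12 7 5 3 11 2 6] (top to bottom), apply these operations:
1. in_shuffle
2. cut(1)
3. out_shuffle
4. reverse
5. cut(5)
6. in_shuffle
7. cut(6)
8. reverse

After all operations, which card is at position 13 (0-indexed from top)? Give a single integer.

After op 1 (in_shuffle): [12 1 7 9 5 13 3 8 11 10 2 0 6 4]
After op 2 (cut(1)): [1 7 9 5 13 3 8 11 10 2 0 6 4 12]
After op 3 (out_shuffle): [1 11 7 10 9 2 5 0 13 6 3 4 8 12]
After op 4 (reverse): [12 8 4 3 6 13 0 5 2 9 10 7 11 1]
After op 5 (cut(5)): [13 0 5 2 9 10 7 11 1 12 8 4 3 6]
After op 6 (in_shuffle): [11 13 1 0 12 5 8 2 4 9 3 10 6 7]
After op 7 (cut(6)): [8 2 4 9 3 10 6 7 11 13 1 0 12 5]
After op 8 (reverse): [5 12 0 1 13 11 7 6 10 3 9 4 2 8]
Position 13: card 8.

Answer: 8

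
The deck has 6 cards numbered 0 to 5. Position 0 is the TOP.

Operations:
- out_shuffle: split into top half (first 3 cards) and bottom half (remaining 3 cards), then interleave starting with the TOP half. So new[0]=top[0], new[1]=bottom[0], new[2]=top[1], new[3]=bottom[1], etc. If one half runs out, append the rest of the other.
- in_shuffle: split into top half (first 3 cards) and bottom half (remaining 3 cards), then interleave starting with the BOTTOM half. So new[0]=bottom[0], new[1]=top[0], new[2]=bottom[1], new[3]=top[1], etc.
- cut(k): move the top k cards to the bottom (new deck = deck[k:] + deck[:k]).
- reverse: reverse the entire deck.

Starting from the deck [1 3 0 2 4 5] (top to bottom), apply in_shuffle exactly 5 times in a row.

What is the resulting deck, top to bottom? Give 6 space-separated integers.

After op 1 (in_shuffle): [2 1 4 3 5 0]
After op 2 (in_shuffle): [3 2 5 1 0 4]
After op 3 (in_shuffle): [1 3 0 2 4 5]
After op 4 (in_shuffle): [2 1 4 3 5 0]
After op 5 (in_shuffle): [3 2 5 1 0 4]

Answer: 3 2 5 1 0 4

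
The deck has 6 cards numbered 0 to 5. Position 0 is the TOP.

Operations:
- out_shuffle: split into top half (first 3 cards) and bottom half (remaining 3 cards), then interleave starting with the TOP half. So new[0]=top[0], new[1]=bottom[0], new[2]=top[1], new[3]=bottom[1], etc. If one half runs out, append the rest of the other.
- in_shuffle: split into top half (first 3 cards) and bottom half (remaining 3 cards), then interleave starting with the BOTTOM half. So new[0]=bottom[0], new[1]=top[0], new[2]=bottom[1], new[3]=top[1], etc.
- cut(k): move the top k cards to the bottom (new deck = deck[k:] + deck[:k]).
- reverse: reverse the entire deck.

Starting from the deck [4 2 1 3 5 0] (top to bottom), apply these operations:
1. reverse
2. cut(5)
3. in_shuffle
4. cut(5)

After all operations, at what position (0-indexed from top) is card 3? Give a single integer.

After op 1 (reverse): [0 5 3 1 2 4]
After op 2 (cut(5)): [4 0 5 3 1 2]
After op 3 (in_shuffle): [3 4 1 0 2 5]
After op 4 (cut(5)): [5 3 4 1 0 2]
Card 3 is at position 1.

Answer: 1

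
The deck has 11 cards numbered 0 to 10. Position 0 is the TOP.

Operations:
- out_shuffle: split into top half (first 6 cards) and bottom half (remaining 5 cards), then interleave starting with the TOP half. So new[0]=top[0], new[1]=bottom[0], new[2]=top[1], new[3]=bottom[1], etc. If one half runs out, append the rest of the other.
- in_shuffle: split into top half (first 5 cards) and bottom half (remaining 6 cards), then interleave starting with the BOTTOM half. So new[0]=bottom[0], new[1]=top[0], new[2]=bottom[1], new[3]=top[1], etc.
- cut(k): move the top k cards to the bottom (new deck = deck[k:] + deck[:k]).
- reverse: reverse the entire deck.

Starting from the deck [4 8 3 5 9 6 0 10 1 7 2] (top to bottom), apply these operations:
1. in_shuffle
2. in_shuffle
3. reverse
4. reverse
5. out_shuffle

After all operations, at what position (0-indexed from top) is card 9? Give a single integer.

Answer: 5

Derivation:
After op 1 (in_shuffle): [6 4 0 8 10 3 1 5 7 9 2]
After op 2 (in_shuffle): [3 6 1 4 5 0 7 8 9 10 2]
After op 3 (reverse): [2 10 9 8 7 0 5 4 1 6 3]
After op 4 (reverse): [3 6 1 4 5 0 7 8 9 10 2]
After op 5 (out_shuffle): [3 7 6 8 1 9 4 10 5 2 0]
Card 9 is at position 5.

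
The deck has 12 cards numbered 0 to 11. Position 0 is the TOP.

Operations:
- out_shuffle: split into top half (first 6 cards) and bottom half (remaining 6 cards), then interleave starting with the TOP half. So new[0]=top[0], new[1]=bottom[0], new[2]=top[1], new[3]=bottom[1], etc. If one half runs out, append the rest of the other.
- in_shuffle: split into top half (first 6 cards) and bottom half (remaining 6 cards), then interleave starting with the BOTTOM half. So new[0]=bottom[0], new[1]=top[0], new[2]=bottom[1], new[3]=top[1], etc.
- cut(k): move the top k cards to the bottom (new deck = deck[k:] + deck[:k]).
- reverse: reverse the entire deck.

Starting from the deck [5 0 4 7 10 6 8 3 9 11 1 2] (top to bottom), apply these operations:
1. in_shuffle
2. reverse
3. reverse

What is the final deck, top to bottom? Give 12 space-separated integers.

After op 1 (in_shuffle): [8 5 3 0 9 4 11 7 1 10 2 6]
After op 2 (reverse): [6 2 10 1 7 11 4 9 0 3 5 8]
After op 3 (reverse): [8 5 3 0 9 4 11 7 1 10 2 6]

Answer: 8 5 3 0 9 4 11 7 1 10 2 6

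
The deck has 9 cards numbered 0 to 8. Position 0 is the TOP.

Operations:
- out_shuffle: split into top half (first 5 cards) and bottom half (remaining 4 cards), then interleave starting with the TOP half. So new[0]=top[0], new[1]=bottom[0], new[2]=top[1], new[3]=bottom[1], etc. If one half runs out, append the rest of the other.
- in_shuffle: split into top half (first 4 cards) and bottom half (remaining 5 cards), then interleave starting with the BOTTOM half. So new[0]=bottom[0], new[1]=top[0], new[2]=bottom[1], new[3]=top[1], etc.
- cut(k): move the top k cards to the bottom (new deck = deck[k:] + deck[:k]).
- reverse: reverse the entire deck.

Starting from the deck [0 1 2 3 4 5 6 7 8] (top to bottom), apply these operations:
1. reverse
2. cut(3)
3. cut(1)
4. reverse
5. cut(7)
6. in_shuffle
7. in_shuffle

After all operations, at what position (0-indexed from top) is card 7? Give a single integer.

Answer: 1

Derivation:
After op 1 (reverse): [8 7 6 5 4 3 2 1 0]
After op 2 (cut(3)): [5 4 3 2 1 0 8 7 6]
After op 3 (cut(1)): [4 3 2 1 0 8 7 6 5]
After op 4 (reverse): [5 6 7 8 0 1 2 3 4]
After op 5 (cut(7)): [3 4 5 6 7 8 0 1 2]
After op 6 (in_shuffle): [7 3 8 4 0 5 1 6 2]
After op 7 (in_shuffle): [0 7 5 3 1 8 6 4 2]
Card 7 is at position 1.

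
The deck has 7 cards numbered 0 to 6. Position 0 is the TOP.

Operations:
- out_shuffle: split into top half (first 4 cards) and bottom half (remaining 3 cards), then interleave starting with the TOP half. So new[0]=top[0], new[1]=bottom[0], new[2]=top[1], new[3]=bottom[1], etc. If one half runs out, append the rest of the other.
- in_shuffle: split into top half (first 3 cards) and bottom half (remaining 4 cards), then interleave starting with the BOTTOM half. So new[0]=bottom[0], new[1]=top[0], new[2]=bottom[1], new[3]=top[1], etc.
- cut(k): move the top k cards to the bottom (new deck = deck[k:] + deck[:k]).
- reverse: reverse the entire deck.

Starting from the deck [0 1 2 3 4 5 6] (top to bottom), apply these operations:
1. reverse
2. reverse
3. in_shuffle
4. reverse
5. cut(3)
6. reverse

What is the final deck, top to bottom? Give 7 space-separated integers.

Answer: 5 2 6 3 0 4 1

Derivation:
After op 1 (reverse): [6 5 4 3 2 1 0]
After op 2 (reverse): [0 1 2 3 4 5 6]
After op 3 (in_shuffle): [3 0 4 1 5 2 6]
After op 4 (reverse): [6 2 5 1 4 0 3]
After op 5 (cut(3)): [1 4 0 3 6 2 5]
After op 6 (reverse): [5 2 6 3 0 4 1]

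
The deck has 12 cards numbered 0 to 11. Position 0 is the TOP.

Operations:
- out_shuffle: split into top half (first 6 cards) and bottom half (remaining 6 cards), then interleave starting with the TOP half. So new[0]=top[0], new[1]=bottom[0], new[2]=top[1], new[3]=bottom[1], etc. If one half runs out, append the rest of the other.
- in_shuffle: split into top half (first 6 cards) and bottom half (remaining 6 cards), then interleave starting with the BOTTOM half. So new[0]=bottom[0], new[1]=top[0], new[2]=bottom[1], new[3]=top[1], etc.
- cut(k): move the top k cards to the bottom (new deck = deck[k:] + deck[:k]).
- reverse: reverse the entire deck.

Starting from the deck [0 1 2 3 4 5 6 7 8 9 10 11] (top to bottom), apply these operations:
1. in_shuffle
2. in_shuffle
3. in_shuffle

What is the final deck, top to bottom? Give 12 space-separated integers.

After op 1 (in_shuffle): [6 0 7 1 8 2 9 3 10 4 11 5]
After op 2 (in_shuffle): [9 6 3 0 10 7 4 1 11 8 5 2]
After op 3 (in_shuffle): [4 9 1 6 11 3 8 0 5 10 2 7]

Answer: 4 9 1 6 11 3 8 0 5 10 2 7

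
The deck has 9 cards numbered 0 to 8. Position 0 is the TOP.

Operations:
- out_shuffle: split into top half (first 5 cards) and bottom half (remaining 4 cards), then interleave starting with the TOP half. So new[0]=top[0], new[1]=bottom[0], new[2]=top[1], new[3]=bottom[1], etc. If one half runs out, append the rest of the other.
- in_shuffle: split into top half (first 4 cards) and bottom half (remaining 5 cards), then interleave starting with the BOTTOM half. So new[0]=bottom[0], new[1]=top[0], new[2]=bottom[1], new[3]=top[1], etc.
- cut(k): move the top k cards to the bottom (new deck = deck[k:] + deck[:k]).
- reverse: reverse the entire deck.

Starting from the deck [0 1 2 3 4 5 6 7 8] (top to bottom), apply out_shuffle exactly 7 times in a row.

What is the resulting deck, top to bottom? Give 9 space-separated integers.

After op 1 (out_shuffle): [0 5 1 6 2 7 3 8 4]
After op 2 (out_shuffle): [0 7 5 3 1 8 6 4 2]
After op 3 (out_shuffle): [0 8 7 6 5 4 3 2 1]
After op 4 (out_shuffle): [0 4 8 3 7 2 6 1 5]
After op 5 (out_shuffle): [0 2 4 6 8 1 3 5 7]
After op 6 (out_shuffle): [0 1 2 3 4 5 6 7 8]
After op 7 (out_shuffle): [0 5 1 6 2 7 3 8 4]

Answer: 0 5 1 6 2 7 3 8 4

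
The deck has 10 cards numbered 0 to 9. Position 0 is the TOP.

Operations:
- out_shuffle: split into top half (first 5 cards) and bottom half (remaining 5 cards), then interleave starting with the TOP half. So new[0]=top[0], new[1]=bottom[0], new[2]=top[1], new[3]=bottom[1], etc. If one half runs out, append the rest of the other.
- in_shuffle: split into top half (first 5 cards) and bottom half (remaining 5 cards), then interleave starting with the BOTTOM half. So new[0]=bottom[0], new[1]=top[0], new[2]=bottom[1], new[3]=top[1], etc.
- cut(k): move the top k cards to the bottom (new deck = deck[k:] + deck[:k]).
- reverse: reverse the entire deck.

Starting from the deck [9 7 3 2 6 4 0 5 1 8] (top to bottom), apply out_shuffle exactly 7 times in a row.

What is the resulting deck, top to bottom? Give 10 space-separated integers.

After op 1 (out_shuffle): [9 4 7 0 3 5 2 1 6 8]
After op 2 (out_shuffle): [9 5 4 2 7 1 0 6 3 8]
After op 3 (out_shuffle): [9 1 5 0 4 6 2 3 7 8]
After op 4 (out_shuffle): [9 6 1 2 5 3 0 7 4 8]
After op 5 (out_shuffle): [9 3 6 0 1 7 2 4 5 8]
After op 6 (out_shuffle): [9 7 3 2 6 4 0 5 1 8]
After op 7 (out_shuffle): [9 4 7 0 3 5 2 1 6 8]

Answer: 9 4 7 0 3 5 2 1 6 8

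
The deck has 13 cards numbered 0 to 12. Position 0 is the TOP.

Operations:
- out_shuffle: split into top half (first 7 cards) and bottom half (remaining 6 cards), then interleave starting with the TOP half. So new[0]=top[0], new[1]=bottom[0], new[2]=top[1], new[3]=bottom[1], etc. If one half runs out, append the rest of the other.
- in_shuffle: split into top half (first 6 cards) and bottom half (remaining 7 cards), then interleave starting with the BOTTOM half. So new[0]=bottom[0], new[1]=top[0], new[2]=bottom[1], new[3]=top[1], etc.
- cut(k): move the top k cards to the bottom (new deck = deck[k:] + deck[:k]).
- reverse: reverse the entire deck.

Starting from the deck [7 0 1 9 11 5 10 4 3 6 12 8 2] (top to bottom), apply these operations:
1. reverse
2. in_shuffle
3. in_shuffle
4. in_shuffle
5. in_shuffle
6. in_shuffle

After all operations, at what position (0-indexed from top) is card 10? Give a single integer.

After op 1 (reverse): [2 8 12 6 3 4 10 5 11 9 1 0 7]
After op 2 (in_shuffle): [10 2 5 8 11 12 9 6 1 3 0 4 7]
After op 3 (in_shuffle): [9 10 6 2 1 5 3 8 0 11 4 12 7]
After op 4 (in_shuffle): [3 9 8 10 0 6 11 2 4 1 12 5 7]
After op 5 (in_shuffle): [11 3 2 9 4 8 1 10 12 0 5 6 7]
After op 6 (in_shuffle): [1 11 10 3 12 2 0 9 5 4 6 8 7]
Card 10 is at position 2.

Answer: 2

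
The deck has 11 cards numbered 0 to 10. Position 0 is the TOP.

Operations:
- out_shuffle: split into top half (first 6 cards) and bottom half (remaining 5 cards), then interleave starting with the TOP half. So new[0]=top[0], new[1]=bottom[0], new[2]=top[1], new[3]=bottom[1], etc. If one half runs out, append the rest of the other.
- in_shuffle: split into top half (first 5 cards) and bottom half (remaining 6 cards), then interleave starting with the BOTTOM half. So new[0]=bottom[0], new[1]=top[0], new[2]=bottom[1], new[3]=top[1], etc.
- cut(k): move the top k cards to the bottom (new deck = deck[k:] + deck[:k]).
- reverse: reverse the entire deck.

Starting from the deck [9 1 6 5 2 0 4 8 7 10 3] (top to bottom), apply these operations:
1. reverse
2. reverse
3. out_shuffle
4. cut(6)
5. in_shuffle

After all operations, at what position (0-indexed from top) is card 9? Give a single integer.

After op 1 (reverse): [3 10 7 8 4 0 2 5 6 1 9]
After op 2 (reverse): [9 1 6 5 2 0 4 8 7 10 3]
After op 3 (out_shuffle): [9 4 1 8 6 7 5 10 2 3 0]
After op 4 (cut(6)): [5 10 2 3 0 9 4 1 8 6 7]
After op 5 (in_shuffle): [9 5 4 10 1 2 8 3 6 0 7]
Card 9 is at position 0.

Answer: 0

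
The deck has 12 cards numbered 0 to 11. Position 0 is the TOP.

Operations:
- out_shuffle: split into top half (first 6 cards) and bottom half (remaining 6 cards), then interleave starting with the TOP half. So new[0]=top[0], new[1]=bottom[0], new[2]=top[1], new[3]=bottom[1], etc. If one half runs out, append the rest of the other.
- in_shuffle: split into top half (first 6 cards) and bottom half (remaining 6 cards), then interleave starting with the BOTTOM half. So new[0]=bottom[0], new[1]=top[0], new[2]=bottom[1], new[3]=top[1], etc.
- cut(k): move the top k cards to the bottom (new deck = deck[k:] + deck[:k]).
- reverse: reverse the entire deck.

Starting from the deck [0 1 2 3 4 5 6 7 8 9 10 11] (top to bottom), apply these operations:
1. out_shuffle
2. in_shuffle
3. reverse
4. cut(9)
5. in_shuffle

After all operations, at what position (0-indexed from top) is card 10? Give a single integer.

After op 1 (out_shuffle): [0 6 1 7 2 8 3 9 4 10 5 11]
After op 2 (in_shuffle): [3 0 9 6 4 1 10 7 5 2 11 8]
After op 3 (reverse): [8 11 2 5 7 10 1 4 6 9 0 3]
After op 4 (cut(9)): [9 0 3 8 11 2 5 7 10 1 4 6]
After op 5 (in_shuffle): [5 9 7 0 10 3 1 8 4 11 6 2]
Card 10 is at position 4.

Answer: 4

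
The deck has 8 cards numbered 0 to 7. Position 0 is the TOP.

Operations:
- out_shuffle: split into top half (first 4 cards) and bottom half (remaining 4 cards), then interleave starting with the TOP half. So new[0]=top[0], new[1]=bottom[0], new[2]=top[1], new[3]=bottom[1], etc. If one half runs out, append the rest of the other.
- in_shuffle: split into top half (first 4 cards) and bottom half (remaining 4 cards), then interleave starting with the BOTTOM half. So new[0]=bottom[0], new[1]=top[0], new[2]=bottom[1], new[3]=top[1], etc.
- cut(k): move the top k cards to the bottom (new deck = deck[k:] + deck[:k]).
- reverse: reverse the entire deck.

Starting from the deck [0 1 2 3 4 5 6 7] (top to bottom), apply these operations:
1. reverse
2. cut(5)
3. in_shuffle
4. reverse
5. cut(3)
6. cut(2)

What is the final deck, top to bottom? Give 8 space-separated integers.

After op 1 (reverse): [7 6 5 4 3 2 1 0]
After op 2 (cut(5)): [2 1 0 7 6 5 4 3]
After op 3 (in_shuffle): [6 2 5 1 4 0 3 7]
After op 4 (reverse): [7 3 0 4 1 5 2 6]
After op 5 (cut(3)): [4 1 5 2 6 7 3 0]
After op 6 (cut(2)): [5 2 6 7 3 0 4 1]

Answer: 5 2 6 7 3 0 4 1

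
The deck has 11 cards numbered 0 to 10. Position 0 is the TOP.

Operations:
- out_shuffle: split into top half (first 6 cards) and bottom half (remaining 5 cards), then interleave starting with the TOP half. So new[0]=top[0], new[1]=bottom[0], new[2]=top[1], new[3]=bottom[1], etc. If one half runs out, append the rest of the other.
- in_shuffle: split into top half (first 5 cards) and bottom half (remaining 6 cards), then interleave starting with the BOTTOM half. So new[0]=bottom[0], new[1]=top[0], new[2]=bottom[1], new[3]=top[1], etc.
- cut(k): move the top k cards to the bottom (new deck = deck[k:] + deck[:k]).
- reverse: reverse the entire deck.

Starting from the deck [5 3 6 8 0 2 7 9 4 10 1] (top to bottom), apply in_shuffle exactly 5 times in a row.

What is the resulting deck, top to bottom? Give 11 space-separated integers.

Answer: 10 4 9 7 2 0 8 6 3 5 1

Derivation:
After op 1 (in_shuffle): [2 5 7 3 9 6 4 8 10 0 1]
After op 2 (in_shuffle): [6 2 4 5 8 7 10 3 0 9 1]
After op 3 (in_shuffle): [7 6 10 2 3 4 0 5 9 8 1]
After op 4 (in_shuffle): [4 7 0 6 5 10 9 2 8 3 1]
After op 5 (in_shuffle): [10 4 9 7 2 0 8 6 3 5 1]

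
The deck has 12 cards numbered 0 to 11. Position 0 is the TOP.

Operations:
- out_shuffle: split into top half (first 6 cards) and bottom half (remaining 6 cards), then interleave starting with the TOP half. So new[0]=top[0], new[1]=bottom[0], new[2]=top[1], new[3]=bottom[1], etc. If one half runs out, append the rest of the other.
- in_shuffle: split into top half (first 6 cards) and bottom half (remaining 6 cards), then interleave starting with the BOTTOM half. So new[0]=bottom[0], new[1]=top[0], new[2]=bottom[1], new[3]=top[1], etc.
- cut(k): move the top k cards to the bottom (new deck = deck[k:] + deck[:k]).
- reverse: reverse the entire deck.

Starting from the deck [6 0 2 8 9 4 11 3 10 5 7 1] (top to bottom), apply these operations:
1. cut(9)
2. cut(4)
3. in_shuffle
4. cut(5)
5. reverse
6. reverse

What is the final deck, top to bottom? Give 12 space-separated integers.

After op 1 (cut(9)): [5 7 1 6 0 2 8 9 4 11 3 10]
After op 2 (cut(4)): [0 2 8 9 4 11 3 10 5 7 1 6]
After op 3 (in_shuffle): [3 0 10 2 5 8 7 9 1 4 6 11]
After op 4 (cut(5)): [8 7 9 1 4 6 11 3 0 10 2 5]
After op 5 (reverse): [5 2 10 0 3 11 6 4 1 9 7 8]
After op 6 (reverse): [8 7 9 1 4 6 11 3 0 10 2 5]

Answer: 8 7 9 1 4 6 11 3 0 10 2 5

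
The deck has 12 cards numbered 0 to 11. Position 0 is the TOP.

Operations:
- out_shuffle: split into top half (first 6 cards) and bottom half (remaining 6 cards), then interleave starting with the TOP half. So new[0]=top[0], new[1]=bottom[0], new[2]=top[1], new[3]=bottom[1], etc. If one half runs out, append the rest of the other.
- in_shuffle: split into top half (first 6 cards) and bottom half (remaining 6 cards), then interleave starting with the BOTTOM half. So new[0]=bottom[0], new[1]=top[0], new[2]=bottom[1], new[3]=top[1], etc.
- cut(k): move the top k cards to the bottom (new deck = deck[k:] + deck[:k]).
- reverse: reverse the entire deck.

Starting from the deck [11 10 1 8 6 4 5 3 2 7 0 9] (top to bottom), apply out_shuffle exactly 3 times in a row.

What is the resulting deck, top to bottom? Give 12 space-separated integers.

Answer: 11 3 8 0 5 1 7 4 10 2 6 9

Derivation:
After op 1 (out_shuffle): [11 5 10 3 1 2 8 7 6 0 4 9]
After op 2 (out_shuffle): [11 8 5 7 10 6 3 0 1 4 2 9]
After op 3 (out_shuffle): [11 3 8 0 5 1 7 4 10 2 6 9]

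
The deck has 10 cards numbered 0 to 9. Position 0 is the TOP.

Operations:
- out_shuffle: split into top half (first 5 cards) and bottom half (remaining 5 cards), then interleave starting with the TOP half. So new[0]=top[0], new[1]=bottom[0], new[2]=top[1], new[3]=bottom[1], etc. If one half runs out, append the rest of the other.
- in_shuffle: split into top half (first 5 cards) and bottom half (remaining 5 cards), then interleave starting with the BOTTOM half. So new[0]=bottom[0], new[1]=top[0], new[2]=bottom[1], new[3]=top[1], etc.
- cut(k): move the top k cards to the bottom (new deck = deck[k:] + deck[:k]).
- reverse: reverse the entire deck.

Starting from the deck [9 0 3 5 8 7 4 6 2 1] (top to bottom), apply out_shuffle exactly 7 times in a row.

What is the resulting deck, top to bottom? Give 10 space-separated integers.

Answer: 9 7 0 4 3 6 5 2 8 1

Derivation:
After op 1 (out_shuffle): [9 7 0 4 3 6 5 2 8 1]
After op 2 (out_shuffle): [9 6 7 5 0 2 4 8 3 1]
After op 3 (out_shuffle): [9 2 6 4 7 8 5 3 0 1]
After op 4 (out_shuffle): [9 8 2 5 6 3 4 0 7 1]
After op 5 (out_shuffle): [9 3 8 4 2 0 5 7 6 1]
After op 6 (out_shuffle): [9 0 3 5 8 7 4 6 2 1]
After op 7 (out_shuffle): [9 7 0 4 3 6 5 2 8 1]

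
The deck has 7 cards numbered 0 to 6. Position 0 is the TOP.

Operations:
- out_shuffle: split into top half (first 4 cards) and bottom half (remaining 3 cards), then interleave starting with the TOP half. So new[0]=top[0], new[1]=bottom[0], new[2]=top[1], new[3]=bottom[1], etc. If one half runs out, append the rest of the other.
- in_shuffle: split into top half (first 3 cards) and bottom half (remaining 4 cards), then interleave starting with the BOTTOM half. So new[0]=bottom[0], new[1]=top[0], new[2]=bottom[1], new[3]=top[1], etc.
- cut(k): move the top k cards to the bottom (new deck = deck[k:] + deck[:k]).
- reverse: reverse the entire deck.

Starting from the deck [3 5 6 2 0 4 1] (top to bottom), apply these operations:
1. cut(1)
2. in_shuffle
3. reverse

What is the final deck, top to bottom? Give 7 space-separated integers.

Answer: 3 2 1 6 4 5 0

Derivation:
After op 1 (cut(1)): [5 6 2 0 4 1 3]
After op 2 (in_shuffle): [0 5 4 6 1 2 3]
After op 3 (reverse): [3 2 1 6 4 5 0]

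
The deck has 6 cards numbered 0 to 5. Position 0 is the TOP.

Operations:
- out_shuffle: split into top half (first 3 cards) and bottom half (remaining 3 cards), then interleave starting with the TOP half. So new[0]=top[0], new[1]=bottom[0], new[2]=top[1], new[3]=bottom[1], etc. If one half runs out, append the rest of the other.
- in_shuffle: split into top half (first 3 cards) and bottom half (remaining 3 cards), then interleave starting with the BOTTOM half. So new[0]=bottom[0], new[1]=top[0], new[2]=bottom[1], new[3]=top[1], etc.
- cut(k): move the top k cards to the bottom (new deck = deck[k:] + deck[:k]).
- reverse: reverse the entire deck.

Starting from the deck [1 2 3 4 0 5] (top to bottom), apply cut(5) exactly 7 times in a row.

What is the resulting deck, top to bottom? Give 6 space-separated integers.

After op 1 (cut(5)): [5 1 2 3 4 0]
After op 2 (cut(5)): [0 5 1 2 3 4]
After op 3 (cut(5)): [4 0 5 1 2 3]
After op 4 (cut(5)): [3 4 0 5 1 2]
After op 5 (cut(5)): [2 3 4 0 5 1]
After op 6 (cut(5)): [1 2 3 4 0 5]
After op 7 (cut(5)): [5 1 2 3 4 0]

Answer: 5 1 2 3 4 0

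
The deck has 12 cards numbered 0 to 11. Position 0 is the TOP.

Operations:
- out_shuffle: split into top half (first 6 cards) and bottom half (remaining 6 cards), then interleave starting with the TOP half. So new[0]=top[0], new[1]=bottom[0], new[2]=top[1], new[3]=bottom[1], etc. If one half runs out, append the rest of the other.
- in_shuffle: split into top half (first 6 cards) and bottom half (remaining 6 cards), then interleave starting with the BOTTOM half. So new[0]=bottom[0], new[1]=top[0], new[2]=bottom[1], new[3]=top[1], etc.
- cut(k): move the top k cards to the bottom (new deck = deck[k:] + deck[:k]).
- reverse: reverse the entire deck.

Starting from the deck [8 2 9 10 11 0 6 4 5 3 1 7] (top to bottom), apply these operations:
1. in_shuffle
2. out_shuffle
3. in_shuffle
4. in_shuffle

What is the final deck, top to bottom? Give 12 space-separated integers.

Answer: 7 2 10 6 9 11 4 3 0 5 1 8

Derivation:
After op 1 (in_shuffle): [6 8 4 2 5 9 3 10 1 11 7 0]
After op 2 (out_shuffle): [6 3 8 10 4 1 2 11 5 7 9 0]
After op 3 (in_shuffle): [2 6 11 3 5 8 7 10 9 4 0 1]
After op 4 (in_shuffle): [7 2 10 6 9 11 4 3 0 5 1 8]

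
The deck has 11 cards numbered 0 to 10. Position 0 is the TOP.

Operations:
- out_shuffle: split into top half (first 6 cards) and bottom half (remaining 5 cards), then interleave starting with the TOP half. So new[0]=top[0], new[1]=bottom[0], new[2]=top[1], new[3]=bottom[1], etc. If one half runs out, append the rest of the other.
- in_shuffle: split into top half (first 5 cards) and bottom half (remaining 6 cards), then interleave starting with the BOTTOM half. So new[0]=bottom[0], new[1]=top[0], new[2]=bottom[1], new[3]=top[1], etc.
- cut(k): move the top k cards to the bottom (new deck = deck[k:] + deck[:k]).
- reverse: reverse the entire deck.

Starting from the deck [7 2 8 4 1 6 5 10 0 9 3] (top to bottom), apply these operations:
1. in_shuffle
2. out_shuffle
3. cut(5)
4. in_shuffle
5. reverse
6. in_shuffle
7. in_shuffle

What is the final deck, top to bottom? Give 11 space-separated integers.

Answer: 4 1 6 5 10 0 9 3 7 2 8

Derivation:
After op 1 (in_shuffle): [6 7 5 2 10 8 0 4 9 1 3]
After op 2 (out_shuffle): [6 0 7 4 5 9 2 1 10 3 8]
After op 3 (cut(5)): [9 2 1 10 3 8 6 0 7 4 5]
After op 4 (in_shuffle): [8 9 6 2 0 1 7 10 4 3 5]
After op 5 (reverse): [5 3 4 10 7 1 0 2 6 9 8]
After op 6 (in_shuffle): [1 5 0 3 2 4 6 10 9 7 8]
After op 7 (in_shuffle): [4 1 6 5 10 0 9 3 7 2 8]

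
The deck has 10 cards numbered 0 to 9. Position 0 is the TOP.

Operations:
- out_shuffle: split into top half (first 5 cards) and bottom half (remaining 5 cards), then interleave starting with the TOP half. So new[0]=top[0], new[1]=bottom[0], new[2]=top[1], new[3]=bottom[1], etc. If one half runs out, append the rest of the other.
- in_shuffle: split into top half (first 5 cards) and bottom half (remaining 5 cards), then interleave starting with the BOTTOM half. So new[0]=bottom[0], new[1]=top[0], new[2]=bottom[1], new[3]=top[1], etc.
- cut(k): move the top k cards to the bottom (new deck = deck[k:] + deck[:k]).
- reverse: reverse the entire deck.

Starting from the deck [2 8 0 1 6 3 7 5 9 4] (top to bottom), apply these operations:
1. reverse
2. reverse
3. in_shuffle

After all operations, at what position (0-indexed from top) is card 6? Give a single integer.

After op 1 (reverse): [4 9 5 7 3 6 1 0 8 2]
After op 2 (reverse): [2 8 0 1 6 3 7 5 9 4]
After op 3 (in_shuffle): [3 2 7 8 5 0 9 1 4 6]
Card 6 is at position 9.

Answer: 9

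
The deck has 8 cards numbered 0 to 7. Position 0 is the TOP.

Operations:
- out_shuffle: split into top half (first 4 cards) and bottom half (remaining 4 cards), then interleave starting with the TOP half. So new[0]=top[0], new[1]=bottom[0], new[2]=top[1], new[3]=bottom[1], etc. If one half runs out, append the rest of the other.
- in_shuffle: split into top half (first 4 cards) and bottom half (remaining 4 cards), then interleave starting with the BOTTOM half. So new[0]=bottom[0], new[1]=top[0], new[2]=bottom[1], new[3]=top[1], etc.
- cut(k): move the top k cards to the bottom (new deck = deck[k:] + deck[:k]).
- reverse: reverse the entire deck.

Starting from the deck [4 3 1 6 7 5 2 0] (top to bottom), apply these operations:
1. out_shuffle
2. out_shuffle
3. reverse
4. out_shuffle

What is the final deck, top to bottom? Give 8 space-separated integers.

Answer: 0 2 5 7 6 1 3 4

Derivation:
After op 1 (out_shuffle): [4 7 3 5 1 2 6 0]
After op 2 (out_shuffle): [4 1 7 2 3 6 5 0]
After op 3 (reverse): [0 5 6 3 2 7 1 4]
After op 4 (out_shuffle): [0 2 5 7 6 1 3 4]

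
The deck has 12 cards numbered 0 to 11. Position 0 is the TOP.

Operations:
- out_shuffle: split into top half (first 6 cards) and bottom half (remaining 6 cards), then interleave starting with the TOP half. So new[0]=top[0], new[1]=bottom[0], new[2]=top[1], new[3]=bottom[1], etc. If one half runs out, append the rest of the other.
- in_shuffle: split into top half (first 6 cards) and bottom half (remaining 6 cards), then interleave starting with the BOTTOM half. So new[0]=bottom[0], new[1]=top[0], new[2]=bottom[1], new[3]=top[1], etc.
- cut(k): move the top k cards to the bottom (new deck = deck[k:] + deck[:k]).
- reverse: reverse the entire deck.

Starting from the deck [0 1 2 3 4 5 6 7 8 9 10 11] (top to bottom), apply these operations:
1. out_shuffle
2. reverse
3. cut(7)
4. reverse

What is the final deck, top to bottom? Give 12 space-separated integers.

After op 1 (out_shuffle): [0 6 1 7 2 8 3 9 4 10 5 11]
After op 2 (reverse): [11 5 10 4 9 3 8 2 7 1 6 0]
After op 3 (cut(7)): [2 7 1 6 0 11 5 10 4 9 3 8]
After op 4 (reverse): [8 3 9 4 10 5 11 0 6 1 7 2]

Answer: 8 3 9 4 10 5 11 0 6 1 7 2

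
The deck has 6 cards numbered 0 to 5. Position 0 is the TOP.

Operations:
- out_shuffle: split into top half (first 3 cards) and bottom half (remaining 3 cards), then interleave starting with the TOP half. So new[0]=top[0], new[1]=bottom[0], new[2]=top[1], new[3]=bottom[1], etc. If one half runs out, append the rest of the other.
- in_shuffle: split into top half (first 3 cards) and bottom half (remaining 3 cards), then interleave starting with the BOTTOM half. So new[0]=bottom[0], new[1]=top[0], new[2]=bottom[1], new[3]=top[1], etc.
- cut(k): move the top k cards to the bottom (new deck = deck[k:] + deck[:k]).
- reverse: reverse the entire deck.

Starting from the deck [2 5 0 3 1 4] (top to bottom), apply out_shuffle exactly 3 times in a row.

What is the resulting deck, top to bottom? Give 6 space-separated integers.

Answer: 2 0 1 5 3 4

Derivation:
After op 1 (out_shuffle): [2 3 5 1 0 4]
After op 2 (out_shuffle): [2 1 3 0 5 4]
After op 3 (out_shuffle): [2 0 1 5 3 4]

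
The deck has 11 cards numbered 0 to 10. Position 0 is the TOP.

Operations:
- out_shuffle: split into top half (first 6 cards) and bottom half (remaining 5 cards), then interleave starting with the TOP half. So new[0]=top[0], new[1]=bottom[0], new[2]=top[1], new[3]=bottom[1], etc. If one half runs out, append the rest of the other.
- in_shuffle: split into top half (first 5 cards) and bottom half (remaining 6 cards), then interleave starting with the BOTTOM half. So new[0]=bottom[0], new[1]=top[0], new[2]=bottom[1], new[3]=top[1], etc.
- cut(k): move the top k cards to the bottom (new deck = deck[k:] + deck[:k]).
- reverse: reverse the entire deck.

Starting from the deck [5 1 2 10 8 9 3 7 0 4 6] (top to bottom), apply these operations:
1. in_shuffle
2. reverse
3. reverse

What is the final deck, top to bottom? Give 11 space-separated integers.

After op 1 (in_shuffle): [9 5 3 1 7 2 0 10 4 8 6]
After op 2 (reverse): [6 8 4 10 0 2 7 1 3 5 9]
After op 3 (reverse): [9 5 3 1 7 2 0 10 4 8 6]

Answer: 9 5 3 1 7 2 0 10 4 8 6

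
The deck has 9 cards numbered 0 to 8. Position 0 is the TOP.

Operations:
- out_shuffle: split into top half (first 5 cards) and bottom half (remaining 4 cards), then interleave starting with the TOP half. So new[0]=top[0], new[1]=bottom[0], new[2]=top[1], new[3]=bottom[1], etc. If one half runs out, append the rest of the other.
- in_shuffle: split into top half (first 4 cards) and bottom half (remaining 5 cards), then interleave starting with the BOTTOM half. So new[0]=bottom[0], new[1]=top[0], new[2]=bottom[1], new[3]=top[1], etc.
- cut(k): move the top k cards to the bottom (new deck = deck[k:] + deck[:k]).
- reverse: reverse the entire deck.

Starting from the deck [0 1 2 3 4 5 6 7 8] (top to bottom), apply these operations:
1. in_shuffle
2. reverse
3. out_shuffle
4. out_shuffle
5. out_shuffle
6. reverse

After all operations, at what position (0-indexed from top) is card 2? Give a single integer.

Answer: 2

Derivation:
After op 1 (in_shuffle): [4 0 5 1 6 2 7 3 8]
After op 2 (reverse): [8 3 7 2 6 1 5 0 4]
After op 3 (out_shuffle): [8 1 3 5 7 0 2 4 6]
After op 4 (out_shuffle): [8 0 1 2 3 4 5 6 7]
After op 5 (out_shuffle): [8 4 0 5 1 6 2 7 3]
After op 6 (reverse): [3 7 2 6 1 5 0 4 8]
Card 2 is at position 2.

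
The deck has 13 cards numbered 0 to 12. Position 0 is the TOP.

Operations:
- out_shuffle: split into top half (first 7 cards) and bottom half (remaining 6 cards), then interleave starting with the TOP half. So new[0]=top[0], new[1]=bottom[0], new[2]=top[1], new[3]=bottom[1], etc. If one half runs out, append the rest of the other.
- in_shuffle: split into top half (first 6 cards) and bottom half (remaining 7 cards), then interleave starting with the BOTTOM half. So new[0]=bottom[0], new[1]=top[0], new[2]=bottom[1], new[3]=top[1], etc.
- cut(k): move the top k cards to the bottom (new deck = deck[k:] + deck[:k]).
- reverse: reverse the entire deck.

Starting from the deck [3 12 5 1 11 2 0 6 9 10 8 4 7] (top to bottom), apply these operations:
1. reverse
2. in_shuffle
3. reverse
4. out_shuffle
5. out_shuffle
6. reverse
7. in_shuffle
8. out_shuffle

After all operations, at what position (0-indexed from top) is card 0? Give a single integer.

Answer: 1

Derivation:
After op 1 (reverse): [7 4 8 10 9 6 0 2 11 1 5 12 3]
After op 2 (in_shuffle): [0 7 2 4 11 8 1 10 5 9 12 6 3]
After op 3 (reverse): [3 6 12 9 5 10 1 8 11 4 2 7 0]
After op 4 (out_shuffle): [3 8 6 11 12 4 9 2 5 7 10 0 1]
After op 5 (out_shuffle): [3 2 8 5 6 7 11 10 12 0 4 1 9]
After op 6 (reverse): [9 1 4 0 12 10 11 7 6 5 8 2 3]
After op 7 (in_shuffle): [11 9 7 1 6 4 5 0 8 12 2 10 3]
After op 8 (out_shuffle): [11 0 9 8 7 12 1 2 6 10 4 3 5]
Card 0 is at position 1.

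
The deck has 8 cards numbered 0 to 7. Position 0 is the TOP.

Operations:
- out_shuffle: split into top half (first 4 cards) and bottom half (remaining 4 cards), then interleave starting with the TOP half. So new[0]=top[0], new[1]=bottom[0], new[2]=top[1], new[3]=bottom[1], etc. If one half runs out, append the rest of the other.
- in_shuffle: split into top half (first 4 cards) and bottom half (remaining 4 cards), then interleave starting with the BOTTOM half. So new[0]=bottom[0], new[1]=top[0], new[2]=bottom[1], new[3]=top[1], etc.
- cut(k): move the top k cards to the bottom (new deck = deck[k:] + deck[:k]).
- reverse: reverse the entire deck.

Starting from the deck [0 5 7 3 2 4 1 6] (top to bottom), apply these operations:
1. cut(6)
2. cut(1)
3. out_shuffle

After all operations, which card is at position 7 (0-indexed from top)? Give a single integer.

After op 1 (cut(6)): [1 6 0 5 7 3 2 4]
After op 2 (cut(1)): [6 0 5 7 3 2 4 1]
After op 3 (out_shuffle): [6 3 0 2 5 4 7 1]
Position 7: card 1.

Answer: 1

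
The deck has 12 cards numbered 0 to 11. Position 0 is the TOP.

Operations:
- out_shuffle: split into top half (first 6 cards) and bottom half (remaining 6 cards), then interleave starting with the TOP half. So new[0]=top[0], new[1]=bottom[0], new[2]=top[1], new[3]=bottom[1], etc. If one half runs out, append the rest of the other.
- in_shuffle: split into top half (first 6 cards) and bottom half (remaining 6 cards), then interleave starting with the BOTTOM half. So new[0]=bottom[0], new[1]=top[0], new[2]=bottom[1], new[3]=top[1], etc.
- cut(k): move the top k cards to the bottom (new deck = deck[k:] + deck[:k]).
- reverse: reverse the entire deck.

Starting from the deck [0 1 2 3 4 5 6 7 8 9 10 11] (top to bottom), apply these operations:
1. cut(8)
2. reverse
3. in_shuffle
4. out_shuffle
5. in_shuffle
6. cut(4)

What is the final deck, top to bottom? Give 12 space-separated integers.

Answer: 11 7 8 4 5 0 2 9 6 1 3 10

Derivation:
After op 1 (cut(8)): [8 9 10 11 0 1 2 3 4 5 6 7]
After op 2 (reverse): [7 6 5 4 3 2 1 0 11 10 9 8]
After op 3 (in_shuffle): [1 7 0 6 11 5 10 4 9 3 8 2]
After op 4 (out_shuffle): [1 10 7 4 0 9 6 3 11 8 5 2]
After op 5 (in_shuffle): [6 1 3 10 11 7 8 4 5 0 2 9]
After op 6 (cut(4)): [11 7 8 4 5 0 2 9 6 1 3 10]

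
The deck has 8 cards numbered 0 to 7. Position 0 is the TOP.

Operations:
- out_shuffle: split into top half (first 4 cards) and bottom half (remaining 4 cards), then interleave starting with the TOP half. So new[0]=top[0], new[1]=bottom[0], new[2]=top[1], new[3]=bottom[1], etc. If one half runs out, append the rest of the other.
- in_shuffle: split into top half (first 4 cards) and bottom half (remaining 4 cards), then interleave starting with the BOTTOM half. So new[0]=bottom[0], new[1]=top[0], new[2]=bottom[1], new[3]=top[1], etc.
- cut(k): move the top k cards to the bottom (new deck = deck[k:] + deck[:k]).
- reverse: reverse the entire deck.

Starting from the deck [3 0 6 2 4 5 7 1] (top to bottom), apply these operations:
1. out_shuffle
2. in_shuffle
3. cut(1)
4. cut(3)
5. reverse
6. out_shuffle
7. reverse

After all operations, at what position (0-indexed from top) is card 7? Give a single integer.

After op 1 (out_shuffle): [3 4 0 5 6 7 2 1]
After op 2 (in_shuffle): [6 3 7 4 2 0 1 5]
After op 3 (cut(1)): [3 7 4 2 0 1 5 6]
After op 4 (cut(3)): [2 0 1 5 6 3 7 4]
After op 5 (reverse): [4 7 3 6 5 1 0 2]
After op 6 (out_shuffle): [4 5 7 1 3 0 6 2]
After op 7 (reverse): [2 6 0 3 1 7 5 4]
Card 7 is at position 5.

Answer: 5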